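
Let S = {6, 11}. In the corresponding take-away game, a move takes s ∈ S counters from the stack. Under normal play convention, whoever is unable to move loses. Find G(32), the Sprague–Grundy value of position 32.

2

n :  0  1  2  3  4  5  6  7  8  9 10 11 12 13 14 15 16 17 18 19 20 21 22 23 24 25 26 27 28 29 30 31 32
G :  0  0  0  0  0  0  1  1  1  1  1  1  2  2  2  2  2  0  0  0  0  0  0  1  1  1  1  1  1  2  2  2  2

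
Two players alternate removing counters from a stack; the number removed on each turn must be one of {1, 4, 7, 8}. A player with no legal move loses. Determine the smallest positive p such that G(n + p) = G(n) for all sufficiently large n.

G(0) = 0
G(1) = mex{0} = 1
G(2) = mex{1} = 0
G(3) = mex{0} = 1
G(4) = mex{1,0} = 2
G(5) = mex{2,1} = 0
G(6) = mex{0,0} = 1
G(7) = mex{1,1,0} = 2
G(8) = mex{2,2,1,0} = 3
G(9) = mex{3,0,0,1} = 2
G(10) = mex{2,1,1,0} = 3
G(11) = mex{3,2,2,1} = 0
G(12) = mex{0,3,0,2} = 1
G(13) = mex{1,2,1,0} = 3
G(14) = mex{3,3,2,1} = 0
G(15) = mex{0,0,3,2} = 1
G(16) = mex{1,1,2,3} = 0
G(17) = mex{0,3,3,2} = 1
G(18) = mex{1,0,0,3} = 2
G(19) = mex{2,1,1,0} = 3
G(20) = mex{3,0,3,1} = 2
G(21) = mex{2,1,0,3} = 4
G(22) = mex{4,2,1,0} = 3
G(23) = mex{3,3,0,1} = 2
G(24) = mex{2,2,1,0} = 3
G(25) = mex{3,4,2,1} = 0
G(26) = mex{0,3,3,2} = 1
G(27) = mex{1,2,2,3} = 0
G(28) = mex{0,3,4,2} = 1
G(29) = mex{1,0,3,4} = 2
G(30) = mex{2,1,2,3} = 0
G(31) = mex{0,0,3,2} = 1
G(32) = mex{1,1,0,3} = 2
G(33) = mex{2,2,1,0} = 3
G(34) = mex{3,0,0,1} = 2
G(35) = mex{2,1,1,0} = 3
G(36) = mex{3,2,2,1} = 0
G(37) = mex{0,3,0,2} = 1
G(38) = mex{1,2,1,0} = 3
G(39) = mex{3,3,2,1} = 0
G(40) = mex{0,0,3,2} = 1
G(41) = mex{1,1,2,3} = 0
G(42) = mex{0,3,3,2} = 1
G(43) = mex{1,0,0,3} = 2
G(44) = mex{2,1,1,0} = 3
G(45) = mex{3,0,3,1} = 2
G(46) = mex{2,1,0,3} = 4
G(47) = mex{4,2,1,0} = 3
G(48) = mex{3,3,0,1} = 2
G(49) = mex{2,2,1,0} = 3
G(50) = mex{3,4,2,1} = 0
G(51) = mex{0,3,3,2} = 1
G(n+25) = G(n) holds for n = 0,…,7 (a full window of length max(S) = 8), so the sequence is purely periodic with period 25.

25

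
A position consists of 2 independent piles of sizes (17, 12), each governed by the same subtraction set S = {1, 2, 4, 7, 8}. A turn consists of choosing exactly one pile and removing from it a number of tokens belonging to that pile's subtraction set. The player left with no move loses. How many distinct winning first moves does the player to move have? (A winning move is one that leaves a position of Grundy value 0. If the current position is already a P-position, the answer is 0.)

All piles use S = {1, 2, 4, 7, 8}:
G(0) = 0
G(1) = mex{0} = 1
G(2) = mex{1,0} = 2
G(3) = mex{2,1} = 0
G(4) = mex{0,2,0} = 1
G(5) = mex{1,0,1} = 2
G(6) = mex{2,1,2} = 0
G(7) = mex{0,2,0,0} = 1
G(8) = mex{1,0,1,1,0} = 2
G(9) = mex{2,1,2,2,1} = 0
G(10) = mex{0,2,0,0,2} = 1
G(11) = mex{1,0,1,1,0} = 2
G(12) = mex{2,1,2,2,1} = 0
G(13) = mex{0,2,0,0,2} = 1
G(14) = mex{1,0,1,1,0} = 2
G(15) = mex{2,1,2,2,1} = 0
G(16) = mex{0,2,0,0,2} = 1
G(17) = mex{1,0,1,1,0} = 2
Pile A: G(17) = 2.
Pile B: G(12) = 0.
Combined Grundy value = 2 ⊕ 0 = 2.
A winning move leaves total XOR = 0, i.e. changes one component's Grundy value g to g ⊕ X where X is the current total.
Pile A: need g' = 2⊕2 = 0. Options: 17−1→G=1, 17−2→G=0, 17−4→G=1, 17−7→G=1, 17−8→G=0. Hits: 2.
Pile B: need g' = 0⊕2 = 2. Options: 12−1→G=2, 12−2→G=1, 12−4→G=2, 12−7→G=2, 12−8→G=1. Hits: 3.

5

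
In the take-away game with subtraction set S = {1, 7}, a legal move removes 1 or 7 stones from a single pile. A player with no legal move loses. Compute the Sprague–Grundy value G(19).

1

G(0) = 0
G(1) = mex{0} = 1
G(2) = mex{1} = 0
G(3) = mex{0} = 1
G(4) = mex{1} = 0
G(5) = mex{0} = 1
G(6) = mex{1} = 0
G(7) = mex{0,0} = 1
G(8) = mex{1,1} = 0
G(9) = mex{0,0} = 1
G(10) = mex{1,1} = 0
G(11) = mex{0,0} = 1
G(12) = mex{1,1} = 0
G(13) = mex{0,0} = 1
G(14) = mex{1,1} = 0
G(15) = mex{0,0} = 1
G(16) = mex{1,1} = 0
G(17) = mex{0,0} = 1
G(18) = mex{1,1} = 0
G(19) = mex{0,0} = 1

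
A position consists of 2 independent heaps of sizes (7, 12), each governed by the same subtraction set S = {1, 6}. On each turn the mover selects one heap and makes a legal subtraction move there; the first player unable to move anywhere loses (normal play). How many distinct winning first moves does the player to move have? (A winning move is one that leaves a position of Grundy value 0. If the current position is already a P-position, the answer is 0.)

2

All heaps use S = {1, 6}:
n :  0  1  2  3  4  5  6  7  8  9 10 11 12
G :  0  1  0  1  0  1  2  0  1  0  1  0  1
Heap A: G(7) = 0.
Heap B: G(12) = 1.
Combined Grundy value = 0 ⊕ 1 = 1.
A winning move leaves total XOR = 0, i.e. changes one component's Grundy value g to g ⊕ X where X is the current total.
Heap A: need g' = 0⊕1 = 1. Options: 7−1→G=2, 7−6→G=1. Hits: 1.
Heap B: need g' = 1⊕1 = 0. Options: 12−1→G=0, 12−6→G=2. Hits: 1.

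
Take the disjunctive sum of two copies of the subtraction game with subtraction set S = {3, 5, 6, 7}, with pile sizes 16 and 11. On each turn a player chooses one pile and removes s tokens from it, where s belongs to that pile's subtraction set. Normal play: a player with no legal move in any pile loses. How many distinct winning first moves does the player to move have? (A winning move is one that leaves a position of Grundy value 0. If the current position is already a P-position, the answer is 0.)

4

All piles use S = {3, 5, 6, 7}:
G(0) = 0
G(1) = mex{} = 0
G(2) = mex{} = 0
G(3) = mex{0} = 1
G(4) = mex{0} = 1
G(5) = mex{0,0} = 1
G(6) = mex{1,0,0} = 2
G(7) = mex{1,0,0,0} = 2
G(8) = mex{1,1,0,0} = 2
G(9) = mex{2,1,1,0} = 3
G(10) = mex{2,1,1,1} = 0
G(11) = mex{2,2,1,1} = 0
G(12) = mex{3,2,2,1} = 0
G(13) = mex{0,2,2,2} = 1
G(14) = mex{0,3,2,2} = 1
G(15) = mex{0,0,3,2} = 1
G(16) = mex{1,0,0,3} = 2
Pile A: G(16) = 2.
Pile B: G(11) = 0.
Combined Grundy value = 2 ⊕ 0 = 2.
A winning move leaves total XOR = 0, i.e. changes one component's Grundy value g to g ⊕ X where X is the current total.
Pile A: need g' = 2⊕2 = 0. Options: 16−3→G=1, 16−5→G=0, 16−6→G=0, 16−7→G=3. Hits: 2.
Pile B: need g' = 0⊕2 = 2. Options: 11−3→G=2, 11−5→G=2, 11−6→G=1, 11−7→G=1. Hits: 2.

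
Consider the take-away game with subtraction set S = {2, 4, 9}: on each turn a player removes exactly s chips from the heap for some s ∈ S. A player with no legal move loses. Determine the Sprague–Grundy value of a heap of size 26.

n :  0  1  2  3  4  5  6  7  8  9 10 11 12 13 14 15 16 17 18 19 20 21 22 23 24 25 26
G :  0  0  1  1  2  2  0  0  1  1  2  2  0  0  1  1  2  2  0  0  1  1  2  2  0  0  1

1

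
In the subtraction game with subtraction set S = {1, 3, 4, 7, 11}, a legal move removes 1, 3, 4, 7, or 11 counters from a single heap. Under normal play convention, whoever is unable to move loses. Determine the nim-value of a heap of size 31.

3

G(0) = 0
G(1) = mex{0} = 1
G(2) = mex{1} = 0
G(3) = mex{0,0} = 1
G(4) = mex{1,1,0} = 2
G(5) = mex{2,0,1} = 3
G(6) = mex{3,1,0} = 2
G(7) = mex{2,2,1,0} = 3
G(8) = mex{3,3,2,1} = 0
G(9) = mex{0,2,3,0} = 1
G(10) = mex{1,3,2,1} = 0
G(11) = mex{0,0,3,2,0} = 1
G(12) = mex{1,1,0,3,1} = 2
G(13) = mex{2,0,1,2,0} = 3
G(14) = mex{3,1,0,3,1} = 2
G(15) = mex{2,2,1,0,2} = 3
G(16) = mex{3,3,2,1,3} = 0
G(17) = mex{0,2,3,0,2} = 1
G(18) = mex{1,3,2,1,3} = 0
G(19) = mex{0,0,3,2,0} = 1
G(20) = mex{1,1,0,3,1} = 2
G(21) = mex{2,0,1,2,0} = 3
G(22) = mex{3,1,0,3,1} = 2
G(23) = mex{2,2,1,0,2} = 3
G(24) = mex{3,3,2,1,3} = 0
G(25) = mex{0,2,3,0,2} = 1
G(26) = mex{1,3,2,1,3} = 0
G(27) = mex{0,0,3,2,0} = 1
G(28) = mex{1,1,0,3,1} = 2
G(29) = mex{2,0,1,2,0} = 3
G(30) = mex{3,1,0,3,1} = 2
G(31) = mex{2,2,1,0,2} = 3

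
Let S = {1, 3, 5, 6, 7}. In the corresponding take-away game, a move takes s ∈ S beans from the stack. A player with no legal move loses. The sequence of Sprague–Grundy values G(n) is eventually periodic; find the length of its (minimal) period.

12

G(0) = 0
G(1) = mex{0} = 1
G(2) = mex{1} = 0
G(3) = mex{0,0} = 1
G(4) = mex{1,1} = 0
G(5) = mex{0,0,0} = 1
G(6) = mex{1,1,1,0} = 2
G(7) = mex{2,0,0,1,0} = 3
G(8) = mex{3,1,1,0,1} = 2
G(9) = mex{2,2,0,1,0} = 3
G(10) = mex{3,3,1,0,1} = 2
G(11) = mex{2,2,2,1,0} = 3
G(12) = mex{3,3,3,2,1} = 0
G(13) = mex{0,2,2,3,2} = 1
G(14) = mex{1,3,3,2,3} = 0
G(15) = mex{0,0,2,3,2} = 1
G(16) = mex{1,1,3,2,3} = 0
G(17) = mex{0,0,0,3,2} = 1
G(18) = mex{1,1,1,0,3} = 2
G(19) = mex{2,0,0,1,0} = 3
G(20) = mex{3,1,1,0,1} = 2
G(21) = mex{2,2,0,1,0} = 3
G(22) = mex{3,3,1,0,1} = 2
G(23) = mex{2,2,2,1,0} = 3
G(24) = mex{3,3,3,2,1} = 0
G(25) = mex{0,2,2,3,2} = 1
G(n+12) = G(n) holds for n = 0,…,6 (a full window of length max(S) = 7), so the sequence is purely periodic with period 12.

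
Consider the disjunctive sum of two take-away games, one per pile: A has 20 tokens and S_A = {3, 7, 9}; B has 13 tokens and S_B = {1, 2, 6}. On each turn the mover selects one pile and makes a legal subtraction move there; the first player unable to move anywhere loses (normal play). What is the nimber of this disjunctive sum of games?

Pile A, S = {3, 7, 9}:
n :  0  1  2  3  4  5  6  7  8  9 10 11 12 13 14 15 16 17 18 19 20
G :  0  0  0  1  1  1  0  2  2  1  3  3  0  2  0  1  0  1  0  1  0
G_A(20) = 0.
Pile B, S = {1, 2, 6}:
n :  0  1  2  3  4  5  6  7  8  9 10 11 12 13
G :  0  1  2  0  1  2  3  0  1  2  0  1  2  3
G_B(13) = 3.
Combined Grundy value = 0 ⊕ 3 = 3.

3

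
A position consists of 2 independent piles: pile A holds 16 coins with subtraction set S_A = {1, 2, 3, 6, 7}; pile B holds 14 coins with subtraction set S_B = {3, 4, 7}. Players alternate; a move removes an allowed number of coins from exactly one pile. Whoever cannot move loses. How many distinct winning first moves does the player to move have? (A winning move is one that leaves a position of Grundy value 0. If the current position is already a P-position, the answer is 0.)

Pile A, S = {1, 2, 3, 6, 7}:
G(0) = 0
G(1) = mex{0} = 1
G(2) = mex{1,0} = 2
G(3) = mex{2,1,0} = 3
G(4) = mex{3,2,1} = 0
G(5) = mex{0,3,2} = 1
G(6) = mex{1,0,3,0} = 2
G(7) = mex{2,1,0,1,0} = 3
G(8) = mex{3,2,1,2,1} = 0
G(9) = mex{0,3,2,3,2} = 1
G(10) = mex{1,0,3,0,3} = 2
G(11) = mex{2,1,0,1,0} = 3
G(12) = mex{3,2,1,2,1} = 0
G(13) = mex{0,3,2,3,2} = 1
G(14) = mex{1,0,3,0,3} = 2
G(15) = mex{2,1,0,1,0} = 3
G(16) = mex{3,2,1,2,1} = 0
G_A(16) = 0.
Pile B, S = {3, 4, 7}:
G(0) = 0
G(1) = mex{} = 0
G(2) = mex{} = 0
G(3) = mex{0} = 1
G(4) = mex{0,0} = 1
G(5) = mex{0,0} = 1
G(6) = mex{1,0} = 2
G(7) = mex{1,1,0} = 2
G(8) = mex{1,1,0} = 2
G(9) = mex{2,1,0} = 3
G(10) = mex{2,2,1} = 0
G(11) = mex{2,2,1} = 0
G(12) = mex{3,2,1} = 0
G(13) = mex{0,3,2} = 1
G(14) = mex{0,0,2} = 1
G_B(14) = 1.
Combined Grundy value = 0 ⊕ 1 = 1.
A winning move leaves total XOR = 0, i.e. changes one component's Grundy value g to g ⊕ X where X is the current total.
Pile A: need g' = 0⊕1 = 1. Options: 16−1→G=3, 16−2→G=2, 16−3→G=1, 16−6→G=2, 16−7→G=1. Hits: 2.
Pile B: need g' = 1⊕1 = 0. Options: 14−3→G=0, 14−4→G=0, 14−7→G=2. Hits: 2.

4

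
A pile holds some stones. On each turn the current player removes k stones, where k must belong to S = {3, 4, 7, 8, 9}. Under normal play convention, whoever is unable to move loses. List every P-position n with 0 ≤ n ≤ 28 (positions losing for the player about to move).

0, 1, 2, 12, 13, 14, 24, 25, 26

G(0) = 0
G(1) = mex{} = 0
G(2) = mex{} = 0
G(3) = mex{0} = 1
G(4) = mex{0,0} = 1
G(5) = mex{0,0} = 1
G(6) = mex{1,0} = 2
G(7) = mex{1,1,0} = 2
G(8) = mex{1,1,0,0} = 2
G(9) = mex{2,1,0,0,0} = 3
G(10) = mex{2,2,1,0,0} = 3
G(11) = mex{2,2,1,1,0} = 3
G(12) = mex{3,2,1,1,1} = 0
G(13) = mex{3,3,2,1,1} = 0
G(14) = mex{3,3,2,2,1} = 0
G(15) = mex{0,3,2,2,2} = 1
G(16) = mex{0,0,3,2,2} = 1
G(17) = mex{0,0,3,3,2} = 1
G(18) = mex{1,0,3,3,3} = 2
G(19) = mex{1,1,0,3,3} = 2
G(20) = mex{1,1,0,0,3} = 2
G(21) = mex{2,1,0,0,0} = 3
G(22) = mex{2,2,1,0,0} = 3
G(23) = mex{2,2,1,1,0} = 3
G(24) = mex{3,2,1,1,1} = 0
G(25) = mex{3,3,2,1,1} = 0
G(26) = mex{3,3,2,2,1} = 0
G(27) = mex{0,3,2,2,2} = 1
G(28) = mex{0,0,3,2,2} = 1
P-positions are exactly the n with G(n) = 0.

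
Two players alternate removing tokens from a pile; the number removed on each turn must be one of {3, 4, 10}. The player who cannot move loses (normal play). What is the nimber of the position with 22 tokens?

n :  0  1  2  3  4  5  6  7  8  9 10 11 12 13 14 15 16 17 18 19 20 21 22
G :  0  0  0  1  1  1  2  0  0  0  1  1  1  2  0  0  0  1  1  1  2  0  0

0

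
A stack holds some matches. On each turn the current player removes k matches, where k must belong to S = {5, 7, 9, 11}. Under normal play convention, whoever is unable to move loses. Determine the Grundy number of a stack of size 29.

2

n :  0  1  2  3  4  5  6  7  8  9 10 11 12 13 14 15 16 17 18 19 20 21 22 23 24 25 26 27 28 29
G :  0  0  0  0  0  1  1  1  1  1  2  2  2  2  2  3  0  0  0  0  0  1  1  1  1  1  2  2  2  2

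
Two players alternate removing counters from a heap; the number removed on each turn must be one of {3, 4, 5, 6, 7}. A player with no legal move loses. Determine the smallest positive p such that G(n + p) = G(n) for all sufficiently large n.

G(0) = 0
G(1) = mex{} = 0
G(2) = mex{} = 0
G(3) = mex{0} = 1
G(4) = mex{0,0} = 1
G(5) = mex{0,0,0} = 1
G(6) = mex{1,0,0,0} = 2
G(7) = mex{1,1,0,0,0} = 2
G(8) = mex{1,1,1,0,0} = 2
G(9) = mex{2,1,1,1,0} = 3
G(10) = mex{2,2,1,1,1} = 0
G(11) = mex{2,2,2,1,1} = 0
G(12) = mex{3,2,2,2,1} = 0
G(13) = mex{0,3,2,2,2} = 1
G(14) = mex{0,0,3,2,2} = 1
G(15) = mex{0,0,0,3,2} = 1
G(16) = mex{1,0,0,0,3} = 2
G(17) = mex{1,1,0,0,0} = 2
G(18) = mex{1,1,1,0,0} = 2
G(19) = mex{2,1,1,1,0} = 3
G(20) = mex{2,2,1,1,1} = 0
G(21) = mex{2,2,2,1,1} = 0
G(n+10) = G(n) holds for n = 0,…,6 (a full window of length max(S) = 7), so the sequence is purely periodic with period 10.

10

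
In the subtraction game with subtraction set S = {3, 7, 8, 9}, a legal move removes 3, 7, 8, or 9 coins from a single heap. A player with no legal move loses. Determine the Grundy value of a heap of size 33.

G(0) = 0
G(1) = mex{} = 0
G(2) = mex{} = 0
G(3) = mex{0} = 1
G(4) = mex{0} = 1
G(5) = mex{0} = 1
G(6) = mex{1} = 0
G(7) = mex{1,0} = 2
G(8) = mex{1,0,0} = 2
G(9) = mex{0,0,0,0} = 1
G(10) = mex{2,1,0,0} = 3
G(11) = mex{2,1,1,0} = 3
G(12) = mex{1,1,1,1} = 0
G(13) = mex{3,0,1,1} = 2
G(14) = mex{3,2,0,1} = 4
G(15) = mex{0,2,2,0} = 1
G(16) = mex{2,1,2,2} = 0
G(17) = mex{4,3,1,2} = 0
G(18) = mex{1,3,3,1} = 0
G(19) = mex{0,0,3,3} = 1
G(20) = mex{0,2,0,3} = 1
G(21) = mex{0,4,2,0} = 1
G(22) = mex{1,1,4,2} = 0
G(23) = mex{1,0,1,4} = 2
G(24) = mex{1,0,0,1} = 2
G(25) = mex{0,0,0,0} = 1
G(26) = mex{2,1,0,0} = 3
G(27) = mex{2,1,1,0} = 3
G(28) = mex{1,1,1,1} = 0
G(29) = mex{3,0,1,1} = 2
G(30) = mex{3,2,0,1} = 4
G(31) = mex{0,2,2,0} = 1
G(32) = mex{2,1,2,2} = 0
G(33) = mex{4,3,1,2} = 0

0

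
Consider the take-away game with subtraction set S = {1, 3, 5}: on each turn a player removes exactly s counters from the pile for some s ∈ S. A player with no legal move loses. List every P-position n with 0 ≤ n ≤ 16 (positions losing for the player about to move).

G(0) = 0
G(1) = mex{0} = 1
G(2) = mex{1} = 0
G(3) = mex{0,0} = 1
G(4) = mex{1,1} = 0
G(5) = mex{0,0,0} = 1
G(6) = mex{1,1,1} = 0
G(7) = mex{0,0,0} = 1
G(8) = mex{1,1,1} = 0
G(9) = mex{0,0,0} = 1
G(10) = mex{1,1,1} = 0
G(11) = mex{0,0,0} = 1
G(12) = mex{1,1,1} = 0
G(13) = mex{0,0,0} = 1
G(14) = mex{1,1,1} = 0
G(15) = mex{0,0,0} = 1
G(16) = mex{1,1,1} = 0
P-positions are exactly the n with G(n) = 0.

0, 2, 4, 6, 8, 10, 12, 14, 16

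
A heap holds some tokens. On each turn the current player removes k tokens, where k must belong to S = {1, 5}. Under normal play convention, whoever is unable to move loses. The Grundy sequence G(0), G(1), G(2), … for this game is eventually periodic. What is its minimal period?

2

n :  0  1  2  3  4  5  6  7  8  9 10 11 12 13 14
G :  0  1  0  1  0  1  0  1  0  1  0  1  0  1  0
G(n+2) = G(n) holds for n = 0,…,4 (a full window of length max(S) = 5), so the sequence is purely periodic with period 2.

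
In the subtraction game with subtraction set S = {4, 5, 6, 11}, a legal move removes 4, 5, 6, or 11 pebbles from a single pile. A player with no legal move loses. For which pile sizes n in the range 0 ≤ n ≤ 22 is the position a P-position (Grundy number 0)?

0, 1, 2, 3, 10, 17, 18, 19, 20

G(0) = 0
G(1) = mex{} = 0
G(2) = mex{} = 0
G(3) = mex{} = 0
G(4) = mex{0} = 1
G(5) = mex{0,0} = 1
G(6) = mex{0,0,0} = 1
G(7) = mex{0,0,0} = 1
G(8) = mex{1,0,0} = 2
G(9) = mex{1,1,0} = 2
G(10) = mex{1,1,1} = 0
G(11) = mex{1,1,1,0} = 2
G(12) = mex{2,1,1,0} = 3
G(13) = mex{2,2,1,0} = 3
G(14) = mex{0,2,2,0} = 1
G(15) = mex{2,0,2,1} = 3
G(16) = mex{3,2,0,1} = 4
G(17) = mex{3,3,2,1} = 0
G(18) = mex{1,3,3,1} = 0
G(19) = mex{3,1,3,2} = 0
G(20) = mex{4,3,1,2} = 0
G(21) = mex{0,4,3,0} = 1
G(22) = mex{0,0,4,2} = 1
P-positions are exactly the n with G(n) = 0.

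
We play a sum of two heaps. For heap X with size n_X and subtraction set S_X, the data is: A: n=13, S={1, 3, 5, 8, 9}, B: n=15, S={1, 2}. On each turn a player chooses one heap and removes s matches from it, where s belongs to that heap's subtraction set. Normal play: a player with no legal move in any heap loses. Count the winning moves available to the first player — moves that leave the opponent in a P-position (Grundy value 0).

1

Heap A, S = {1, 3, 5, 8, 9}:
G(0) = 0
G(1) = mex{0} = 1
G(2) = mex{1} = 0
G(3) = mex{0,0} = 1
G(4) = mex{1,1} = 0
G(5) = mex{0,0,0} = 1
G(6) = mex{1,1,1} = 0
G(7) = mex{0,0,0} = 1
G(8) = mex{1,1,1,0} = 2
G(9) = mex{2,0,0,1,0} = 3
G(10) = mex{3,1,1,0,1} = 2
G(11) = mex{2,2,0,1,0} = 3
G(12) = mex{3,3,1,0,1} = 2
G(13) = mex{2,2,2,1,0} = 3
G_A(13) = 3.
Heap B, S = {1, 2}:
G(0) = 0
G(1) = mex{0} = 1
G(2) = mex{1,0} = 2
G(3) = mex{2,1} = 0
G(4) = mex{0,2} = 1
G(5) = mex{1,0} = 2
G(6) = mex{2,1} = 0
G(7) = mex{0,2} = 1
G(8) = mex{1,0} = 2
G(9) = mex{2,1} = 0
G(10) = mex{0,2} = 1
G(11) = mex{1,0} = 2
G(12) = mex{2,1} = 0
G(13) = mex{0,2} = 1
G(14) = mex{1,0} = 2
G(15) = mex{2,1} = 0
G_B(15) = 0.
Combined Grundy value = 3 ⊕ 0 = 3.
A winning move leaves total XOR = 0, i.e. changes one component's Grundy value g to g ⊕ X where X is the current total.
Heap A: need g' = 3⊕3 = 0. Options: 13−1→G=2, 13−3→G=2, 13−5→G=2, 13−8→G=1, 13−9→G=0. Hits: 1.
Heap B: need g' = 0⊕3 = 3. Options: 15−1→G=2, 15−2→G=1. Hits: 0.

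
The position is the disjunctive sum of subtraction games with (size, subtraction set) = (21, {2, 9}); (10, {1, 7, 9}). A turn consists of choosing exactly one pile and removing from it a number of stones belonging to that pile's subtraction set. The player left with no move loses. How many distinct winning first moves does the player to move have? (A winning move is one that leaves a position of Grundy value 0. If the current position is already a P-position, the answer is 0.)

5

Pile A, S = {2, 9}:
G(0) = 0
G(1) = mex{} = 0
G(2) = mex{0} = 1
G(3) = mex{0} = 1
G(4) = mex{1} = 0
G(5) = mex{1} = 0
G(6) = mex{0} = 1
G(7) = mex{0} = 1
G(8) = mex{1} = 0
G(9) = mex{1,0} = 2
G(10) = mex{0,0} = 1
G(11) = mex{2,1} = 0
G(12) = mex{1,1} = 0
G(13) = mex{0,0} = 1
G(14) = mex{0,0} = 1
G(15) = mex{1,1} = 0
G(16) = mex{1,1} = 0
G(17) = mex{0,0} = 1
G(18) = mex{0,2} = 1
G(19) = mex{1,1} = 0
G(20) = mex{1,0} = 2
G(21) = mex{0,0} = 1
G_A(21) = 1.
Pile B, S = {1, 7, 9}:
G(0) = 0
G(1) = mex{0} = 1
G(2) = mex{1} = 0
G(3) = mex{0} = 1
G(4) = mex{1} = 0
G(5) = mex{0} = 1
G(6) = mex{1} = 0
G(7) = mex{0,0} = 1
G(8) = mex{1,1} = 0
G(9) = mex{0,0,0} = 1
G(10) = mex{1,1,1} = 0
G_B(10) = 0.
Combined Grundy value = 1 ⊕ 0 = 1.
A winning move leaves total XOR = 0, i.e. changes one component's Grundy value g to g ⊕ X where X is the current total.
Pile A: need g' = 1⊕1 = 0. Options: 21−2→G=0, 21−9→G=0. Hits: 2.
Pile B: need g' = 0⊕1 = 1. Options: 10−1→G=1, 10−7→G=1, 10−9→G=1. Hits: 3.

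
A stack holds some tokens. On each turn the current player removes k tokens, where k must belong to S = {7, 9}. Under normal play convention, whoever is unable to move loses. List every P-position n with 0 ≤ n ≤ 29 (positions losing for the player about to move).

n :  0  1  2  3  4  5  6  7  8  9 10 11 12 13 14 15 16 17 18 19 20 21 22 23 24 25 26 27 28 29
G :  0  0  0  0  0  0  0  1  1  1  1  1  1  1  2  2  0  0  0  0  0  0  0  1  1  1  1  1  1  1
P-positions are exactly the n with G(n) = 0.

0, 1, 2, 3, 4, 5, 6, 16, 17, 18, 19, 20, 21, 22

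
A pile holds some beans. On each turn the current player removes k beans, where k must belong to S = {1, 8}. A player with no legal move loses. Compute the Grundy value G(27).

G(0) = 0
G(1) = mex{0} = 1
G(2) = mex{1} = 0
G(3) = mex{0} = 1
G(4) = mex{1} = 0
G(5) = mex{0} = 1
G(6) = mex{1} = 0
G(7) = mex{0} = 1
G(8) = mex{1,0} = 2
G(9) = mex{2,1} = 0
G(10) = mex{0,0} = 1
G(11) = mex{1,1} = 0
G(12) = mex{0,0} = 1
G(13) = mex{1,1} = 0
G(14) = mex{0,0} = 1
G(15) = mex{1,1} = 0
G(16) = mex{0,2} = 1
G(17) = mex{1,0} = 2
G(18) = mex{2,1} = 0
G(19) = mex{0,0} = 1
G(20) = mex{1,1} = 0
G(21) = mex{0,0} = 1
G(22) = mex{1,1} = 0
G(23) = mex{0,0} = 1
G(24) = mex{1,1} = 0
G(25) = mex{0,2} = 1
G(26) = mex{1,0} = 2
G(27) = mex{2,1} = 0

0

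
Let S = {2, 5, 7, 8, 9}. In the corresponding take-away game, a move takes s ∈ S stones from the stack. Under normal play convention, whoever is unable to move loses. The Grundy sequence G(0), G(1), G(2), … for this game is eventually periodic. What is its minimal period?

n :  0  1  2  3  4  5  6  7  8  9 10 11 12 13 14 15 16 17 18 19 20 21 22 23 24 25 26 27 28 29
G :  0  0  1  1  0  2  1  3  2  2  3  3  4  4  0  0  1  1  0  2  1  3  2  2  3  3  4  4  0  0
G(n+14) = G(n) holds for n = 0,…,8 (a full window of length max(S) = 9), so the sequence is purely periodic with period 14.

14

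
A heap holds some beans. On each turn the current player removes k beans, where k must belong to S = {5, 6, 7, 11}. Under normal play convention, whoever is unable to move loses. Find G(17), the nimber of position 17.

0

n :  0  1  2  3  4  5  6  7  8  9 10 11 12 13 14 15 16 17
G :  0  0  0  0  0  1  1  1  1  1  2  2  2  2  2  3  0  0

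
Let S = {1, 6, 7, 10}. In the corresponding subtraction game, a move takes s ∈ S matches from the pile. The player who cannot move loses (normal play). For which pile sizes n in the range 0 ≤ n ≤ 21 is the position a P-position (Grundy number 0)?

n :  0  1  2  3  4  5  6  7  8  9 10 11 12 13 14 15 16 17 18 19 20 21
G :  0  1  0  1  0  1  2  3  2  3  2  3  4  0  1  0  1  0  1  2  3  2
P-positions are exactly the n with G(n) = 0.

0, 2, 4, 13, 15, 17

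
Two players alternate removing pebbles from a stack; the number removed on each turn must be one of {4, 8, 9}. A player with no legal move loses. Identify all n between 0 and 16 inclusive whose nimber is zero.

0, 1, 2, 3, 13, 14, 15, 16

G(0) = 0
G(1) = mex{} = 0
G(2) = mex{} = 0
G(3) = mex{} = 0
G(4) = mex{0} = 1
G(5) = mex{0} = 1
G(6) = mex{0} = 1
G(7) = mex{0} = 1
G(8) = mex{1,0} = 2
G(9) = mex{1,0,0} = 2
G(10) = mex{1,0,0} = 2
G(11) = mex{1,0,0} = 2
G(12) = mex{2,1,0} = 3
G(13) = mex{2,1,1} = 0
G(14) = mex{2,1,1} = 0
G(15) = mex{2,1,1} = 0
G(16) = mex{3,2,1} = 0
P-positions are exactly the n with G(n) = 0.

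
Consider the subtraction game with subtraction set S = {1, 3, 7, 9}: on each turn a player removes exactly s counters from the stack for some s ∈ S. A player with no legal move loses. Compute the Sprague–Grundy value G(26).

n :  0  1  2  3  4  5  6  7  8  9 10 11 12 13 14 15 16 17 18 19 20 21 22 23 24 25 26
G :  0  1  0  1  0  1  0  1  0  1  0  1  0  1  0  1  0  1  0  1  0  1  0  1  0  1  0

0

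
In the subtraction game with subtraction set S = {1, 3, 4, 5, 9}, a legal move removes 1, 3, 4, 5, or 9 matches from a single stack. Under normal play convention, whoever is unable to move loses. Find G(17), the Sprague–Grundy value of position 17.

1

G(0) = 0
G(1) = mex{0} = 1
G(2) = mex{1} = 0
G(3) = mex{0,0} = 1
G(4) = mex{1,1,0} = 2
G(5) = mex{2,0,1,0} = 3
G(6) = mex{3,1,0,1} = 2
G(7) = mex{2,2,1,0} = 3
G(8) = mex{3,3,2,1} = 0
G(9) = mex{0,2,3,2,0} = 1
G(10) = mex{1,3,2,3,1} = 0
G(11) = mex{0,0,3,2,0} = 1
G(12) = mex{1,1,0,3,1} = 2
G(13) = mex{2,0,1,0,2} = 3
G(14) = mex{3,1,0,1,3} = 2
G(15) = mex{2,2,1,0,2} = 3
G(16) = mex{3,3,2,1,3} = 0
G(17) = mex{0,2,3,2,0} = 1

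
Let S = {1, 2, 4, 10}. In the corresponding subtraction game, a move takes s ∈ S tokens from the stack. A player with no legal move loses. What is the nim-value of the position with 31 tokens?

G(0) = 0
G(1) = mex{0} = 1
G(2) = mex{1,0} = 2
G(3) = mex{2,1} = 0
G(4) = mex{0,2,0} = 1
G(5) = mex{1,0,1} = 2
G(6) = mex{2,1,2} = 0
G(7) = mex{0,2,0} = 1
G(8) = mex{1,0,1} = 2
G(9) = mex{2,1,2} = 0
G(10) = mex{0,2,0,0} = 1
G(11) = mex{1,0,1,1} = 2
G(12) = mex{2,1,2,2} = 0
G(13) = mex{0,2,0,0} = 1
G(14) = mex{1,0,1,1} = 2
G(15) = mex{2,1,2,2} = 0
G(16) = mex{0,2,0,0} = 1
G(17) = mex{1,0,1,1} = 2
G(18) = mex{2,1,2,2} = 0
G(19) = mex{0,2,0,0} = 1
G(20) = mex{1,0,1,1} = 2
G(21) = mex{2,1,2,2} = 0
G(22) = mex{0,2,0,0} = 1
G(23) = mex{1,0,1,1} = 2
G(24) = mex{2,1,2,2} = 0
G(25) = mex{0,2,0,0} = 1
G(26) = mex{1,0,1,1} = 2
G(27) = mex{2,1,2,2} = 0
G(28) = mex{0,2,0,0} = 1
G(29) = mex{1,0,1,1} = 2
G(30) = mex{2,1,2,2} = 0
G(31) = mex{0,2,0,0} = 1

1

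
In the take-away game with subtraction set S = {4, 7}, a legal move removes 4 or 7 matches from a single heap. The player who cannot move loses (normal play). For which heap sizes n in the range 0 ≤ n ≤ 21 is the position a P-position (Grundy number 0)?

n :  0  1  2  3  4  5  6  7  8  9 10 11 12 13 14 15 16 17 18 19 20 21
G :  0  0  0  0  1  1  1  1  2  2  2  0  0  0  0  1  1  1  1  2  2  2
P-positions are exactly the n with G(n) = 0.

0, 1, 2, 3, 11, 12, 13, 14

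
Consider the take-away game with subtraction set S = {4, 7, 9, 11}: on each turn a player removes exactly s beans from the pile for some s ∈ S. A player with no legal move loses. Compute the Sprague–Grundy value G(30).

G(0) = 0
G(1) = mex{} = 0
G(2) = mex{} = 0
G(3) = mex{} = 0
G(4) = mex{0} = 1
G(5) = mex{0} = 1
G(6) = mex{0} = 1
G(7) = mex{0,0} = 1
G(8) = mex{1,0} = 2
G(9) = mex{1,0,0} = 2
G(10) = mex{1,0,0} = 2
G(11) = mex{1,1,0,0} = 2
G(12) = mex{2,1,0,0} = 3
G(13) = mex{2,1,1,0} = 3
G(14) = mex{2,1,1,0} = 3
G(15) = mex{2,2,1,1} = 0
G(16) = mex{3,2,1,1} = 0
G(17) = mex{3,2,2,1} = 0
G(18) = mex{3,2,2,1} = 0
G(19) = mex{0,3,2,2} = 1
G(20) = mex{0,3,2,2} = 1
G(21) = mex{0,3,3,2} = 1
G(22) = mex{0,0,3,2} = 1
G(23) = mex{1,0,3,3} = 2
G(24) = mex{1,0,0,3} = 2
G(25) = mex{1,0,0,3} = 2
G(26) = mex{1,1,0,0} = 2
G(27) = mex{2,1,0,0} = 3
G(28) = mex{2,1,1,0} = 3
G(29) = mex{2,1,1,0} = 3
G(30) = mex{2,2,1,1} = 0

0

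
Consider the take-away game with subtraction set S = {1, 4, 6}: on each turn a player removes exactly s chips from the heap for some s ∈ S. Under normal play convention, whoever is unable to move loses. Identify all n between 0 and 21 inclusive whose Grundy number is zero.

n :  0  1  2  3  4  5  6  7  8  9 10 11 12 13 14 15 16 17 18 19 20 21
G :  0  1  0  1  2  0  1  0  1  2  0  1  0  1  2  0  1  0  1  2  0  1
P-positions are exactly the n with G(n) = 0.

0, 2, 5, 7, 10, 12, 15, 17, 20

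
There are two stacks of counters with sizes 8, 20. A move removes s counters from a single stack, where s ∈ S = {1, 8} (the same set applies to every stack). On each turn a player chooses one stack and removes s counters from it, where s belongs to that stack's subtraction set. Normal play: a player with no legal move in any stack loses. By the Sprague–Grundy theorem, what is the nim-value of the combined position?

All stacks use S = {1, 8}:
G(0) = 0
G(1) = mex{0} = 1
G(2) = mex{1} = 0
G(3) = mex{0} = 1
G(4) = mex{1} = 0
G(5) = mex{0} = 1
G(6) = mex{1} = 0
G(7) = mex{0} = 1
G(8) = mex{1,0} = 2
G(9) = mex{2,1} = 0
G(10) = mex{0,0} = 1
G(11) = mex{1,1} = 0
G(12) = mex{0,0} = 1
G(13) = mex{1,1} = 0
G(14) = mex{0,0} = 1
G(15) = mex{1,1} = 0
G(16) = mex{0,2} = 1
G(17) = mex{1,0} = 2
G(18) = mex{2,1} = 0
G(19) = mex{0,0} = 1
G(20) = mex{1,1} = 0
Stack A: G(8) = 2.
Stack B: G(20) = 0.
Combined Grundy value = 2 ⊕ 0 = 2.

2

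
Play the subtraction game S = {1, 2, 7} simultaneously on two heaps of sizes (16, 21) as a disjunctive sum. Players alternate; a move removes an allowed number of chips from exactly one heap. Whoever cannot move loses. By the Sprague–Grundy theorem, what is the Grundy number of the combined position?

All heaps use S = {1, 2, 7}:
G(0) = 0
G(1) = mex{0} = 1
G(2) = mex{1,0} = 2
G(3) = mex{2,1} = 0
G(4) = mex{0,2} = 1
G(5) = mex{1,0} = 2
G(6) = mex{2,1} = 0
G(7) = mex{0,2,0} = 1
G(8) = mex{1,0,1} = 2
G(9) = mex{2,1,2} = 0
G(10) = mex{0,2,0} = 1
G(11) = mex{1,0,1} = 2
G(12) = mex{2,1,2} = 0
G(13) = mex{0,2,0} = 1
G(14) = mex{1,0,1} = 2
G(15) = mex{2,1,2} = 0
G(16) = mex{0,2,0} = 1
G(17) = mex{1,0,1} = 2
G(18) = mex{2,1,2} = 0
G(19) = mex{0,2,0} = 1
G(20) = mex{1,0,1} = 2
G(21) = mex{2,1,2} = 0
Heap A: G(16) = 1.
Heap B: G(21) = 0.
Combined Grundy value = 1 ⊕ 0 = 1.

1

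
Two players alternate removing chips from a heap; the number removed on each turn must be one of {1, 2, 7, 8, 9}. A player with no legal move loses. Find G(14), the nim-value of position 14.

5

n :  0  1  2  3  4  5  6  7  8  9 10 11 12 13 14
G :  0  1  2  0  1  2  0  1  2  3  4  5  3  4  5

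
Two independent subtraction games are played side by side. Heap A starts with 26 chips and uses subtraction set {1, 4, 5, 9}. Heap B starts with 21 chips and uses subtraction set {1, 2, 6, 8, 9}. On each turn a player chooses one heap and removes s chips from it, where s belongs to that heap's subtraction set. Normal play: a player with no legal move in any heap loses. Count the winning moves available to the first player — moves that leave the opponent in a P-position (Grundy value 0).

0

Heap A, S = {1, 4, 5, 9}:
G(0) = 0
G(1) = mex{0} = 1
G(2) = mex{1} = 0
G(3) = mex{0} = 1
G(4) = mex{1,0} = 2
G(5) = mex{2,1,0} = 3
G(6) = mex{3,0,1} = 2
G(7) = mex{2,1,0} = 3
G(8) = mex{3,2,1} = 0
G(9) = mex{0,3,2,0} = 1
G(10) = mex{1,2,3,1} = 0
G(11) = mex{0,3,2,0} = 1
G(12) = mex{1,0,3,1} = 2
G(13) = mex{2,1,0,2} = 3
G(14) = mex{3,0,1,3} = 2
G(15) = mex{2,1,0,2} = 3
G(16) = mex{3,2,1,3} = 0
G(17) = mex{0,3,2,0} = 1
G(18) = mex{1,2,3,1} = 0
G(19) = mex{0,3,2,0} = 1
G(20) = mex{1,0,3,1} = 2
G(21) = mex{2,1,0,2} = 3
G(22) = mex{3,0,1,3} = 2
G(23) = mex{2,1,0,2} = 3
G(24) = mex{3,2,1,3} = 0
G(25) = mex{0,3,2,0} = 1
G(26) = mex{1,2,3,1} = 0
G_A(26) = 0.
Heap B, S = {1, 2, 6, 8, 9}:
n :  0  1  2  3  4  5  6  7  8  9 10 11 12 13 14 15 16 17 18 19 20 21
G :  0  1  2  0  1  2  3  0  1  2  0  1  2  3  0  1  2  0  1  2  3  0
G_B(21) = 0.
Combined Grundy value = 0 ⊕ 0 = 0.
A winning move leaves total XOR = 0, i.e. changes one component's Grundy value g to g ⊕ X where X is the current total.
Heap A: target g' = 0⊕0 = 0, but every legal move changes the Grundy value (mex property), so 0 moves.
Heap B: target g' = 0⊕0 = 0, but every legal move changes the Grundy value (mex property), so 0 moves.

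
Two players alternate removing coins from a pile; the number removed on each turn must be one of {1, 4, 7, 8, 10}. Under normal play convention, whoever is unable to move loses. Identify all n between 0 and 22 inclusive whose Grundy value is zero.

G(0) = 0
G(1) = mex{0} = 1
G(2) = mex{1} = 0
G(3) = mex{0} = 1
G(4) = mex{1,0} = 2
G(5) = mex{2,1} = 0
G(6) = mex{0,0} = 1
G(7) = mex{1,1,0} = 2
G(8) = mex{2,2,1,0} = 3
G(9) = mex{3,0,0,1} = 2
G(10) = mex{2,1,1,0,0} = 3
G(11) = mex{3,2,2,1,1} = 0
G(12) = mex{0,3,0,2,0} = 1
G(13) = mex{1,2,1,0,1} = 3
G(14) = mex{3,3,2,1,2} = 0
G(15) = mex{0,0,3,2,0} = 1
G(16) = mex{1,1,2,3,1} = 0
G(17) = mex{0,3,3,2,2} = 1
G(18) = mex{1,0,0,3,3} = 2
G(19) = mex{2,1,1,0,2} = 3
G(20) = mex{3,0,3,1,3} = 2
G(21) = mex{2,1,0,3,0} = 4
G(22) = mex{4,2,1,0,1} = 3
P-positions are exactly the n with G(n) = 0.

0, 2, 5, 11, 14, 16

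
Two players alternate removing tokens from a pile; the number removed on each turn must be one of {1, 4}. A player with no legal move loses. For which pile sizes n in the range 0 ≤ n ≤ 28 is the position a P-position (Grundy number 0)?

0, 2, 5, 7, 10, 12, 15, 17, 20, 22, 25, 27

G(0) = 0
G(1) = mex{0} = 1
G(2) = mex{1} = 0
G(3) = mex{0} = 1
G(4) = mex{1,0} = 2
G(5) = mex{2,1} = 0
G(6) = mex{0,0} = 1
G(7) = mex{1,1} = 0
G(8) = mex{0,2} = 1
G(9) = mex{1,0} = 2
G(10) = mex{2,1} = 0
G(11) = mex{0,0} = 1
G(12) = mex{1,1} = 0
G(13) = mex{0,2} = 1
G(14) = mex{1,0} = 2
G(15) = mex{2,1} = 0
G(16) = mex{0,0} = 1
G(17) = mex{1,1} = 0
G(18) = mex{0,2} = 1
G(19) = mex{1,0} = 2
G(20) = mex{2,1} = 0
G(21) = mex{0,0} = 1
G(22) = mex{1,1} = 0
G(23) = mex{0,2} = 1
G(24) = mex{1,0} = 2
G(25) = mex{2,1} = 0
G(26) = mex{0,0} = 1
G(27) = mex{1,1} = 0
G(28) = mex{0,2} = 1
P-positions are exactly the n with G(n) = 0.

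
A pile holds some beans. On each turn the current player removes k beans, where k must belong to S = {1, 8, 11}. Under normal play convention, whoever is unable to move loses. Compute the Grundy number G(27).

2

n :  0  1  2  3  4  5  6  7  8  9 10 11 12 13 14 15 16 17 18 19 20 21 22 23 24 25 26 27
G :  0  1  0  1  0  1  0  1  2  0  1  2  3  2  3  2  0  1  0  1  2  0  1  0  1  0  1  2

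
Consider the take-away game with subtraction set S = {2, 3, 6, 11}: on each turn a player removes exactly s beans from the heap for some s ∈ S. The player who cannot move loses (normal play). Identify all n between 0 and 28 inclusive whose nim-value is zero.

0, 1, 5, 9, 10, 14, 18, 19, 23, 27, 28

n :  0  1  2  3  4  5  6  7  8  9 10 11 12 13 14 15 16 17 18 19 20 21 22 23 24 25 26 27 28
G :  0  0  1  1  2  0  3  1  2  0  0  1  1  2  0  3  1  2  0  0  1  1  2  0  3  1  2  0  0
P-positions are exactly the n with G(n) = 0.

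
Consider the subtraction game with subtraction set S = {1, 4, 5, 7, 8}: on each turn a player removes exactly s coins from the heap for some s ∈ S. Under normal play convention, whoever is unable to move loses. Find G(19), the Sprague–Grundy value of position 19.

4

n :  0  1  2  3  4  5  6  7  8  9 10 11 12 13 14 15 16 17 18 19
G :  0  1  0  1  2  3  2  3  4  5  4  0  1  0  1  2  3  2  3  4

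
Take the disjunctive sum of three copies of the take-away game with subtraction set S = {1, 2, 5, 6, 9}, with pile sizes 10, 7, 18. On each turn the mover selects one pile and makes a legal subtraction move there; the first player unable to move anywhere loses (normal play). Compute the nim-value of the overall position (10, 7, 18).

All piles use S = {1, 2, 5, 6, 9}:
n :  0  1  2  3  4  5  6  7  8  9 10 11 12 13 14 15 16 17 18
G :  0  1  2  0  1  2  3  0  1  2  0  1  2  3  0  1  2  0  1
Pile A: G(10) = 0.
Pile B: G(7) = 0.
Pile C: G(18) = 1.
Combined Grundy value = 0 ⊕ 0 ⊕ 1 = 1.

1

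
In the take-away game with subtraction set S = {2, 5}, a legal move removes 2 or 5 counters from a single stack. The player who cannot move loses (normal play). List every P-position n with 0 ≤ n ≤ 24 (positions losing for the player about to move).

G(0) = 0
G(1) = mex{} = 0
G(2) = mex{0} = 1
G(3) = mex{0} = 1
G(4) = mex{1} = 0
G(5) = mex{1,0} = 2
G(6) = mex{0,0} = 1
G(7) = mex{2,1} = 0
G(8) = mex{1,1} = 0
G(9) = mex{0,0} = 1
G(10) = mex{0,2} = 1
G(11) = mex{1,1} = 0
G(12) = mex{1,0} = 2
G(13) = mex{0,0} = 1
G(14) = mex{2,1} = 0
G(15) = mex{1,1} = 0
G(16) = mex{0,0} = 1
G(17) = mex{0,2} = 1
G(18) = mex{1,1} = 0
G(19) = mex{1,0} = 2
G(20) = mex{0,0} = 1
G(21) = mex{2,1} = 0
G(22) = mex{1,1} = 0
G(23) = mex{0,0} = 1
G(24) = mex{0,2} = 1
P-positions are exactly the n with G(n) = 0.

0, 1, 4, 7, 8, 11, 14, 15, 18, 21, 22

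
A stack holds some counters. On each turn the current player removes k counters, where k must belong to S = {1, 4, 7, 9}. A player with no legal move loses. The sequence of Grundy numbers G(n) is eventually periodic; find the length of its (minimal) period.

8

G(0) = 0
G(1) = mex{0} = 1
G(2) = mex{1} = 0
G(3) = mex{0} = 1
G(4) = mex{1,0} = 2
G(5) = mex{2,1} = 0
G(6) = mex{0,0} = 1
G(7) = mex{1,1,0} = 2
G(8) = mex{2,2,1} = 0
G(9) = mex{0,0,0,0} = 1
G(10) = mex{1,1,1,1} = 0
G(11) = mex{0,2,2,0} = 1
G(12) = mex{1,0,0,1} = 2
G(13) = mex{2,1,1,2} = 0
G(14) = mex{0,0,2,0} = 1
G(15) = mex{1,1,0,1} = 2
G(16) = mex{2,2,1,2} = 0
G(17) = mex{0,0,0,0} = 1
G(18) = mex{1,1,1,1} = 0
G(n+8) = G(n) holds for n = 0,…,8 (a full window of length max(S) = 9), so the sequence is purely periodic with period 8.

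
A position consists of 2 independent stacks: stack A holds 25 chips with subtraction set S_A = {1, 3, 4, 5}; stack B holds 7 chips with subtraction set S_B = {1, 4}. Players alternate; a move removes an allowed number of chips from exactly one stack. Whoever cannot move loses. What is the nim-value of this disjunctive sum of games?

Stack A, S = {1, 3, 4, 5}:
G(0) = 0
G(1) = mex{0} = 1
G(2) = mex{1} = 0
G(3) = mex{0,0} = 1
G(4) = mex{1,1,0} = 2
G(5) = mex{2,0,1,0} = 3
G(6) = mex{3,1,0,1} = 2
G(7) = mex{2,2,1,0} = 3
G(8) = mex{3,3,2,1} = 0
G(9) = mex{0,2,3,2} = 1
G(10) = mex{1,3,2,3} = 0
G(11) = mex{0,0,3,2} = 1
G(12) = mex{1,1,0,3} = 2
G(13) = mex{2,0,1,0} = 3
G(14) = mex{3,1,0,1} = 2
G(15) = mex{2,2,1,0} = 3
G(16) = mex{3,3,2,1} = 0
G(17) = mex{0,2,3,2} = 1
G(18) = mex{1,3,2,3} = 0
G(19) = mex{0,0,3,2} = 1
G(20) = mex{1,1,0,3} = 2
G(21) = mex{2,0,1,0} = 3
G(22) = mex{3,1,0,1} = 2
G(23) = mex{2,2,1,0} = 3
G(24) = mex{3,3,2,1} = 0
G(25) = mex{0,2,3,2} = 1
G_A(25) = 1.
Stack B, S = {1, 4}:
G(0) = 0
G(1) = mex{0} = 1
G(2) = mex{1} = 0
G(3) = mex{0} = 1
G(4) = mex{1,0} = 2
G(5) = mex{2,1} = 0
G(6) = mex{0,0} = 1
G(7) = mex{1,1} = 0
G_B(7) = 0.
Combined Grundy value = 1 ⊕ 0 = 1.

1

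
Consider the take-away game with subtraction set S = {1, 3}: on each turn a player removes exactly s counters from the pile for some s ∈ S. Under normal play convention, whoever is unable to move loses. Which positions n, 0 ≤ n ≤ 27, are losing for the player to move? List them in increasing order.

G(0) = 0
G(1) = mex{0} = 1
G(2) = mex{1} = 0
G(3) = mex{0,0} = 1
G(4) = mex{1,1} = 0
G(5) = mex{0,0} = 1
G(6) = mex{1,1} = 0
G(7) = mex{0,0} = 1
G(8) = mex{1,1} = 0
G(9) = mex{0,0} = 1
G(10) = mex{1,1} = 0
G(11) = mex{0,0} = 1
G(12) = mex{1,1} = 0
G(13) = mex{0,0} = 1
G(14) = mex{1,1} = 0
G(15) = mex{0,0} = 1
G(16) = mex{1,1} = 0
G(17) = mex{0,0} = 1
G(18) = mex{1,1} = 0
G(19) = mex{0,0} = 1
G(20) = mex{1,1} = 0
G(21) = mex{0,0} = 1
G(22) = mex{1,1} = 0
G(23) = mex{0,0} = 1
G(24) = mex{1,1} = 0
G(25) = mex{0,0} = 1
G(26) = mex{1,1} = 0
G(27) = mex{0,0} = 1
P-positions are exactly the n with G(n) = 0.

0, 2, 4, 6, 8, 10, 12, 14, 16, 18, 20, 22, 24, 26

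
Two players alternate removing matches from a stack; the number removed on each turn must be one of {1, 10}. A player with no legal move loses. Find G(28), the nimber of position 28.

0

G(0) = 0
G(1) = mex{0} = 1
G(2) = mex{1} = 0
G(3) = mex{0} = 1
G(4) = mex{1} = 0
G(5) = mex{0} = 1
G(6) = mex{1} = 0
G(7) = mex{0} = 1
G(8) = mex{1} = 0
G(9) = mex{0} = 1
G(10) = mex{1,0} = 2
G(11) = mex{2,1} = 0
G(12) = mex{0,0} = 1
G(13) = mex{1,1} = 0
G(14) = mex{0,0} = 1
G(15) = mex{1,1} = 0
G(16) = mex{0,0} = 1
G(17) = mex{1,1} = 0
G(18) = mex{0,0} = 1
G(19) = mex{1,1} = 0
G(20) = mex{0,2} = 1
G(21) = mex{1,0} = 2
G(22) = mex{2,1} = 0
G(23) = mex{0,0} = 1
G(24) = mex{1,1} = 0
G(25) = mex{0,0} = 1
G(26) = mex{1,1} = 0
G(27) = mex{0,0} = 1
G(28) = mex{1,1} = 0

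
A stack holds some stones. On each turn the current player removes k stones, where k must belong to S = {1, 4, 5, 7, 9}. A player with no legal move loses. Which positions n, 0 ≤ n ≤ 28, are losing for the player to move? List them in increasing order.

0, 2, 8, 10, 16, 18, 24, 26

G(0) = 0
G(1) = mex{0} = 1
G(2) = mex{1} = 0
G(3) = mex{0} = 1
G(4) = mex{1,0} = 2
G(5) = mex{2,1,0} = 3
G(6) = mex{3,0,1} = 2
G(7) = mex{2,1,0,0} = 3
G(8) = mex{3,2,1,1} = 0
G(9) = mex{0,3,2,0,0} = 1
G(10) = mex{1,2,3,1,1} = 0
G(11) = mex{0,3,2,2,0} = 1
G(12) = mex{1,0,3,3,1} = 2
G(13) = mex{2,1,0,2,2} = 3
G(14) = mex{3,0,1,3,3} = 2
G(15) = mex{2,1,0,0,2} = 3
G(16) = mex{3,2,1,1,3} = 0
G(17) = mex{0,3,2,0,0} = 1
G(18) = mex{1,2,3,1,1} = 0
G(19) = mex{0,3,2,2,0} = 1
G(20) = mex{1,0,3,3,1} = 2
G(21) = mex{2,1,0,2,2} = 3
G(22) = mex{3,0,1,3,3} = 2
G(23) = mex{2,1,0,0,2} = 3
G(24) = mex{3,2,1,1,3} = 0
G(25) = mex{0,3,2,0,0} = 1
G(26) = mex{1,2,3,1,1} = 0
G(27) = mex{0,3,2,2,0} = 1
G(28) = mex{1,0,3,3,1} = 2
P-positions are exactly the n with G(n) = 0.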